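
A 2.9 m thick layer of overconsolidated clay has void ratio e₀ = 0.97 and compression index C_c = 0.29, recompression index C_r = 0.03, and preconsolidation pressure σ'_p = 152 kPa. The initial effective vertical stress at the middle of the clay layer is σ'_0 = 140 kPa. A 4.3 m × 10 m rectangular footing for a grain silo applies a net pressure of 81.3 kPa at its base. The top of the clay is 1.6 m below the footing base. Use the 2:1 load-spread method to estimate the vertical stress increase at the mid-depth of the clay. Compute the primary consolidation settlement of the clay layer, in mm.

S_c ≈ 29.2 mm

Mid-depth of clay below the footing base: z = 1.6 + 2.9/2 = 3.05 m.
Stress increase at mid-clay by the 2:1 spreading method:
Δσ = qBL/((B+z)(L+z)) = 81.3×4.3×10/((4.3+3.05)(10+3.05)) = 36.447 kPa
Final effective stress: σ'_f = 140 + 36.447 = 176.45 kPa.
σ'_f = 176.45 > σ'_p = 152 kPa, so the stress path crosses the preconsolidation pressure — recompression up to σ'_p, then virgin compression beyond:
S_c = H/(1+e₀)·[C_r·log₁₀(σ'_p/σ'_0) + C_c·log₁₀(σ'_f/σ'_p)]
    = 2.9/1.97 × [0.03×log₁₀(152/140) + 0.29×log₁₀(176.45/152)]
    = 1.4721 × [0.0010715 + 0.018786] = 0.02923 m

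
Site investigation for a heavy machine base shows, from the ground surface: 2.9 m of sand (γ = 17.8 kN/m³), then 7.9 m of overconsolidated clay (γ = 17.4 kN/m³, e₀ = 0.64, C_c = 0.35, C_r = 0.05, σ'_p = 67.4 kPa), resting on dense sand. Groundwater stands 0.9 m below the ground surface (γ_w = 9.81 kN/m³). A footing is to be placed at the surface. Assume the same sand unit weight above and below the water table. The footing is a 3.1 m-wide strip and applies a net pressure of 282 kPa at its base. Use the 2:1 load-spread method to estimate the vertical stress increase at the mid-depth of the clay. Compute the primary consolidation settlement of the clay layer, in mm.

Mid-depth of clay below the ground surface: z = 2.9 + 7.9/2 = 6.85 m.
Total vertical stress at mid-clay: σ_v = 17.8×2.9 + 17.4×3.95 = 120.35 kPa.
Pore pressure: u = 9.81×(6.85 − 0.9) = 58.37 kPa.
Initial effective stress: σ'_0 = σ_v − u = 120.35 − 58.37 = 61.98 kPa.
Stress increase at mid-clay by the 2:1 spreading method:
Δσ = qB/(B+z) = 282×3.1/(3.1+6.85) = 87.859 kPa
Final effective stress: σ'_f = 61.98 + 87.859 = 149.84 kPa.
σ'_f = 149.84 > σ'_p = 67.4 kPa, so the stress path crosses the preconsolidation pressure — recompression up to σ'_p, then virgin compression beyond:
S_c = H/(1+e₀)·[C_r·log₁₀(σ'_p/σ'_0) + C_c·log₁₀(σ'_f/σ'_p)]
    = 7.9/1.64 × [0.05×log₁₀(67.4/61.98) + 0.35×log₁₀(149.84/67.4)]
    = 4.8171 × [0.0018204 + 0.12144] = 0.5938 m

S_c ≈ 594 mm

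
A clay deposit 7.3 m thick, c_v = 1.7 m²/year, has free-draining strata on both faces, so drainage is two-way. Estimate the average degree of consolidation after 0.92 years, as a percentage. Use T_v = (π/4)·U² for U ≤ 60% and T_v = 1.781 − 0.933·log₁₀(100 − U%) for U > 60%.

Drainage path length: H_d = H/2 = 3.65 m (double drainage).
T_v = c_v·t/H_d² = 1.7×0.92/3.65² = 0.1174.
T_v = 0.1174 corresponds to the U ≤ 60% branch:
U = √(4T_v/π) = 0.3866

U ≈ 38.7 %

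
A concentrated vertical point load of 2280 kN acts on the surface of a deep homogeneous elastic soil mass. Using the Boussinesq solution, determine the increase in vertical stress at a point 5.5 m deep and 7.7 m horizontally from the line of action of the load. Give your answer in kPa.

Boussinesq vertical stress below a point load on an elastic half-space:
Δσ_z = 3P/(2πz²) · [1 + (r/z)²]^(−5/2)
r/z = 7.7/5.5 = 1.4; [1+(r/z)²]^(−5/2) = 0.066339.
Δσ_z = 3×2280/(2π×5.5²) × 0.066339 = 35.987 × 0.066339 = 2.387 kPa

Δσ_z ≈ 2.39 kPa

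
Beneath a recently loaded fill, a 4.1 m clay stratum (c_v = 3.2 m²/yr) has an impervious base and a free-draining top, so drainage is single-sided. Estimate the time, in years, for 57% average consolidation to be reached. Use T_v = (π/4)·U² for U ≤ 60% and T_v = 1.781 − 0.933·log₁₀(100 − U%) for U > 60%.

Drainage path length: H_d = H = 4.1 m (single drainage).
U ≤ 60%: T_v = (π/4)·U² = (π/4)×0.57² = 0.25518.
t = T_v·H_d²/c_v = 0.25518×4.1²/3.2 = 1.34 years.

t ≈ 1.34 years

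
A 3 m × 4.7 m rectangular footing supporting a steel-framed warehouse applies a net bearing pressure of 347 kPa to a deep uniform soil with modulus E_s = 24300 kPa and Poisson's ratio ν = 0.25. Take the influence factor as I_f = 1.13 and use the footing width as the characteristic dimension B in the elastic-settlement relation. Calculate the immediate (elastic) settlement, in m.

S_e ≈ 0.0454 m

Immediate (elastic) settlement: S_e = q·B·(1−ν²)/E_s · I_f.
S_e = 347 × 3 × (1 − 0.25²) / 24300 × 1.13
    = 347 × 3 × 0.9375 / 24300 × 1.13
    = 0.04538 m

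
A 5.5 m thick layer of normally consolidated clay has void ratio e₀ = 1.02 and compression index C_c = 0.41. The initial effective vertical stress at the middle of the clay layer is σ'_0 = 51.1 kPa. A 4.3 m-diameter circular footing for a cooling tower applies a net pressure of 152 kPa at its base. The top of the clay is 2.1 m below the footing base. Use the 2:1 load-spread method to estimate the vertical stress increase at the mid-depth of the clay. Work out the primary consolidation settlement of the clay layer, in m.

Mid-depth of clay below the footing base: z = 2.1 + 5.5/2 = 4.85 m.
Stress increase at mid-clay by the 2:1 spreading method:
Δσ ≈ qD²/(D+z)² = 152×4.3²/(4.3+4.85)² = 33.569 kPa
Final effective stress: σ'_f = σ'_0 + Δσ = 51.1 + 33.569 = 84.669 kPa.
Normally consolidated clay, so the full stress increment lies on the virgin compression line:
S_c = C_c·H/(1+e₀)·log₁₀(σ'_f/σ'_0) = 0.41×5.5/(1+1.02)×log₁₀(84.669/51.1)
    = 1.1163 × 0.2193 = 0.2448 m

S_c ≈ 0.245 m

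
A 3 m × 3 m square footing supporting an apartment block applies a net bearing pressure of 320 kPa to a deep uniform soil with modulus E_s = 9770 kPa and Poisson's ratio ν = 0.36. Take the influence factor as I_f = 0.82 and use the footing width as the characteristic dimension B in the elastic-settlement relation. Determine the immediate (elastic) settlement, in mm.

Immediate (elastic) settlement: S_e = q·B·(1−ν²)/E_s · I_f.
S_e = 320 × 3 × (1 − 0.36²) / 9770 × 0.82
    = 320 × 3 × 0.8704 / 9770 × 0.82
    = 0.07013 m = 70.13 mm

S_e ≈ 70.1 mm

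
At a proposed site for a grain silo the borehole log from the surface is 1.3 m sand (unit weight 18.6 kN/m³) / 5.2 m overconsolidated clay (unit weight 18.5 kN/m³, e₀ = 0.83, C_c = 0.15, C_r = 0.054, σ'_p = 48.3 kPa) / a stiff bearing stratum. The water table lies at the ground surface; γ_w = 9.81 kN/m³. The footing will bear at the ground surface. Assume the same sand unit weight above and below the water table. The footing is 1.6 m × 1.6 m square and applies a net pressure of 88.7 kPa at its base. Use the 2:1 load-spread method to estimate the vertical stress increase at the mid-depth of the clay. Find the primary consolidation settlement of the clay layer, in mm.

Mid-depth of clay below the ground surface: z = 1.3 + 5.2/2 = 3.9 m.
Total vertical stress at mid-clay: σ_v = 18.6×1.3 + 18.5×2.6 = 72.28 kPa.
Pore pressure: u = 9.81×(3.9 − 0) = 38.259 kPa.
Initial effective stress: σ'_0 = σ_v − u = 72.28 − 38.259 = 34.021 kPa.
Stress increase at mid-clay by the 2:1 spreading method:
Δσ = qBL/((B+z)(L+z)) = 88.7×1.6×1.6/((1.6+3.9)(1.6+3.9)) = 7.5065 kPa
Final effective stress: σ'_f = 34.021 + 7.5065 = 41.528 kPa.
σ'_f = 41.528 ≤ σ'_p = 48.3 kPa, so the clay remains overconsolidated and only the recompression index applies:
S_c = C_r·H/(1+e₀)·log₁₀(σ'_f/σ'_0) = 0.054×5.2/1.83×log₁₀(41.528/34.021)
    = 0.15344 × 0.086594 = 0.01329 m

S_c ≈ 13.3 mm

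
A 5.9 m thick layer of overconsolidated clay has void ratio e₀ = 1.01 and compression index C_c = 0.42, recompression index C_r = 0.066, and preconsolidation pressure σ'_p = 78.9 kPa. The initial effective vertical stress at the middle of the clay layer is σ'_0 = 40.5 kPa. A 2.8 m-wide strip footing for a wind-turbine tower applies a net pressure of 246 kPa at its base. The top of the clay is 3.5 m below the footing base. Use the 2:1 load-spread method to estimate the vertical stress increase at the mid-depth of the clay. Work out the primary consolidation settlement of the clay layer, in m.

S_c ≈ 0.258 m

Mid-depth of clay below the footing base: z = 3.5 + 5.9/2 = 6.45 m.
Stress increase at mid-clay by the 2:1 spreading method:
Δσ = qB/(B+z) = 246×2.8/(2.8+6.45) = 74.465 kPa
Final effective stress: σ'_f = 40.5 + 74.465 = 114.97 kPa.
σ'_f = 114.97 > σ'_p = 78.9 kPa, so the stress path crosses the preconsolidation pressure — recompression up to σ'_p, then virgin compression beyond:
S_c = H/(1+e₀)·[C_r·log₁₀(σ'_p/σ'_0) + C_c·log₁₀(σ'_f/σ'_p)]
    = 5.9/2.01 × [0.066×log₁₀(78.9/40.5) + 0.42×log₁₀(114.97/78.9)]
    = 2.9353 × [0.019115 + 0.068673] = 0.2577 m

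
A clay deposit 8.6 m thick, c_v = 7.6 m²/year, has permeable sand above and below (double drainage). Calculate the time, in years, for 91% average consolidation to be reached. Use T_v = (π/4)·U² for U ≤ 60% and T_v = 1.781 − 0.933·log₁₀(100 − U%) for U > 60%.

Drainage path length: H_d = H/2 = 4.3 m (double drainage).
U > 60%: T_v = 1.781 − 0.933·log₁₀(100 − 91) = 0.89069.
t = T_v·H_d²/c_v = 0.89069×4.3²/7.6 = 2.167 years.

t ≈ 2.17 years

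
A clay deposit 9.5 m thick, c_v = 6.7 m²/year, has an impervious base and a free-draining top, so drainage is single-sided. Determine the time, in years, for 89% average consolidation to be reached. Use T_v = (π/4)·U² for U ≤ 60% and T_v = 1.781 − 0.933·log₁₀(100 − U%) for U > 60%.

Drainage path length: H_d = H = 9.5 m (single drainage).
U > 60%: T_v = 1.781 − 0.933·log₁₀(100 − 89) = 0.80938.
t = T_v·H_d²/c_v = 0.80938×9.5²/6.7 = 10.9 years.

t ≈ 10.9 years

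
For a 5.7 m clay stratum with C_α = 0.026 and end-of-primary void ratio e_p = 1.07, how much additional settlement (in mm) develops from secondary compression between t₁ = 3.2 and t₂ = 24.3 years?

Secondary compression: S_s = C_α·H/(1+e_p)·log₁₀(t₂/t₁)
S_s = 0.026×5.7/(1+1.07)×log₁₀(24.3/3.2)
    = 0.07159 × 0.8805 = 0.06304 m

S_s ≈ 63 mm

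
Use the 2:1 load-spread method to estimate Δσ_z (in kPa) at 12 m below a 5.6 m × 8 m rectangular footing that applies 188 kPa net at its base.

Δσ_z ≈ 23.9 kPa

By the 2:1 method the load spreads at 1 horizontal : 2 vertical, so at depth z the loaded area has grown by z in each plan dimension:
Δσ = qBL/((B+z)(L+z)) = 188×5.6×8/((5.6+12)(8+12)) = 23.927 kPa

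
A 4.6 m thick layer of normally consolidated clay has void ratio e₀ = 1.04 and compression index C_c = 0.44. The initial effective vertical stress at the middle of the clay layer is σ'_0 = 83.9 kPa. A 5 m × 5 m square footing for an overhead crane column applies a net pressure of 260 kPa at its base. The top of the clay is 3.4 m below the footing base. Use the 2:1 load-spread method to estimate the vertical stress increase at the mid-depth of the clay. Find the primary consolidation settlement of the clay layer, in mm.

S_c ≈ 223 mm

Mid-depth of clay below the footing base: z = 3.4 + 4.6/2 = 5.7 m.
Stress increase at mid-clay by the 2:1 spreading method:
Δσ = qBL/((B+z)(L+z)) = 260×5×5/((5+5.7)(5+5.7)) = 56.774 kPa
Final effective stress: σ'_f = σ'_0 + Δσ = 83.9 + 56.774 = 140.67 kPa.
Normally consolidated clay, so the full stress increment lies on the virgin compression line:
S_c = C_c·H/(1+e₀)·log₁₀(σ'_f/σ'_0) = 0.44×4.6/(1+1.04)×log₁₀(140.67/83.9)
    = 0.99216 × 0.22444 = 0.2227 m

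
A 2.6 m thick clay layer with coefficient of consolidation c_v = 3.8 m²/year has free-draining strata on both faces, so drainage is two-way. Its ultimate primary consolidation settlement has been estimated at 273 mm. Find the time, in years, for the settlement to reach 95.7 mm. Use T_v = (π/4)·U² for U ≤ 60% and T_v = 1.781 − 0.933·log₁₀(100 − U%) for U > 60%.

t ≈ 0.0429 years

Drainage path length: H_d = H/2 = 1.3 m (double drainage).
U = S(t)/S_ult = 95.7/273 = 0.3505.
U ≤ 60%: T_v = (π/4)·U² = (π/4)×0.35055² = 0.096514.
t = T_v·H_d²/c_v = 0.096514×1.3²/3.8 = 0.04292 years.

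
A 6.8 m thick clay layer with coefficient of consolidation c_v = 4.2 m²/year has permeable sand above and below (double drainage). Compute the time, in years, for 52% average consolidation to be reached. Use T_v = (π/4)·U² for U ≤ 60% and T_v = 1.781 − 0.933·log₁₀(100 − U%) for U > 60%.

Drainage path length: H_d = H/2 = 3.4 m (double drainage).
U ≤ 60%: T_v = (π/4)·U² = (π/4)×0.52² = 0.21237.
t = T_v·H_d²/c_v = 0.21237×3.4²/4.2 = 0.5845 years.

t ≈ 0.585 years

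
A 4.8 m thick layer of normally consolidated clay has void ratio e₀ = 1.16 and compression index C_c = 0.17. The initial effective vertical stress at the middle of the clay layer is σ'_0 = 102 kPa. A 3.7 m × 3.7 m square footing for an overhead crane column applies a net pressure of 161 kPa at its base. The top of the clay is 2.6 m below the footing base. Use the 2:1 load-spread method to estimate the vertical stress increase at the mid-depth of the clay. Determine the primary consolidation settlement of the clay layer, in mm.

Mid-depth of clay below the footing base: z = 2.6 + 4.8/2 = 5 m.
Stress increase at mid-clay by the 2:1 spreading method:
Δσ = qBL/((B+z)(L+z)) = 161×3.7×3.7/((3.7+5)(3.7+5)) = 29.12 kPa
Final effective stress: σ'_f = σ'_0 + Δσ = 102 + 29.12 = 131.12 kPa.
Normally consolidated clay, so the full stress increment lies on the virgin compression line:
S_c = C_c·H/(1+e₀)·log₁₀(σ'_f/σ'_0) = 0.17×4.8/(1+1.16)×log₁₀(131.12/102)
    = 0.37778 × 0.10907 = 0.0412 m

S_c ≈ 41.2 mm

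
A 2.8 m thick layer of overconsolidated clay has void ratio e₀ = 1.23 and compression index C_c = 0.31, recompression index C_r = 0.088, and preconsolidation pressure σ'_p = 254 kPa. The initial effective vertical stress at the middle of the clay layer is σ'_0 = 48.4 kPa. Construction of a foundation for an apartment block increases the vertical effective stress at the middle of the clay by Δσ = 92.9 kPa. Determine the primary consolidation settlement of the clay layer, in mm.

Final effective stress: σ'_f = 48.4 + 92.9 = 141.3 kPa.
σ'_f = 141.3 ≤ σ'_p = 254 kPa, so the clay remains overconsolidated and only the recompression index applies:
S_c = C_r·H/(1+e₀)·log₁₀(σ'_f/σ'_0) = 0.088×2.8/2.23×log₁₀(141.3/48.4)
    = 0.11049 × 0.4653 = 0.05141 m

S_c ≈ 51.4 mm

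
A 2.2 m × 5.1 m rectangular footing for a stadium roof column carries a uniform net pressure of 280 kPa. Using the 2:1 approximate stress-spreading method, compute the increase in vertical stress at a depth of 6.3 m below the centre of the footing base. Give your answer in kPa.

By the 2:1 method the load spreads at 1 horizontal : 2 vertical, so at depth z the loaded area has grown by z in each plan dimension:
Δσ = qBL/((B+z)(L+z)) = 280×2.2×5.1/((2.2+6.3)(5.1+6.3)) = 32.421 kPa

Δσ_z ≈ 32.4 kPa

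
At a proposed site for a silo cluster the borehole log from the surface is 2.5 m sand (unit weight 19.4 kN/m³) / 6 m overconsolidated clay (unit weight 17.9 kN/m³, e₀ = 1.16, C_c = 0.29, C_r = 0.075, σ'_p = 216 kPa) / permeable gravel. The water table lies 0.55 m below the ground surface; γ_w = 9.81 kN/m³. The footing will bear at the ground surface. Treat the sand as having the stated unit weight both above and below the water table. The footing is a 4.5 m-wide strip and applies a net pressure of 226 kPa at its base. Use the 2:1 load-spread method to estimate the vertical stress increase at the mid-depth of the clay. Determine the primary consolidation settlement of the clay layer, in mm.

Mid-depth of clay below the ground surface: z = 2.5 + 6/2 = 5.5 m.
Total vertical stress at mid-clay: σ_v = 19.4×2.5 + 17.9×3 = 102.2 kPa.
Pore pressure: u = 9.81×(5.5 − 0.55) = 48.56 kPa.
Initial effective stress: σ'_0 = σ_v − u = 102.2 − 48.56 = 53.64 kPa.
Stress increase at mid-clay by the 2:1 spreading method:
Δσ = qB/(B+z) = 226×4.5/(4.5+5.5) = 101.7 kPa
Final effective stress: σ'_f = 53.64 + 101.7 = 155.34 kPa.
σ'_f = 155.34 ≤ σ'_p = 216 kPa, so the clay remains overconsolidated and only the recompression index applies:
S_c = C_r·H/(1+e₀)·log₁₀(σ'_f/σ'_0) = 0.075×6/2.16×log₁₀(155.34/53.64)
    = 0.20833 × 0.46179 = 0.09621 m

S_c ≈ 96.2 mm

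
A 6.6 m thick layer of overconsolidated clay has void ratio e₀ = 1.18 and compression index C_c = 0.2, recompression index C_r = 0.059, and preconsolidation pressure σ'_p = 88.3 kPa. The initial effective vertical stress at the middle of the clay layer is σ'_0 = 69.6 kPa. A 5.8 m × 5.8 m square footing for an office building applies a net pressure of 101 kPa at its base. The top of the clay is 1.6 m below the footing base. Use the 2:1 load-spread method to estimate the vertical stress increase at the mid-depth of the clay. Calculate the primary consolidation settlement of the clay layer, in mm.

Mid-depth of clay below the footing base: z = 1.6 + 6.6/2 = 4.9 m.
Stress increase at mid-clay by the 2:1 spreading method:
Δσ = qBL/((B+z)(L+z)) = 101×5.8×5.8/((5.8+4.9)(5.8+4.9)) = 29.676 kPa
Final effective stress: σ'_f = 69.6 + 29.676 = 99.276 kPa.
σ'_f = 99.276 > σ'_p = 88.3 kPa, so the stress path crosses the preconsolidation pressure — recompression up to σ'_p, then virgin compression beyond:
S_c = H/(1+e₀)·[C_r·log₁₀(σ'_p/σ'_0) + C_c·log₁₀(σ'_f/σ'_p)]
    = 6.6/2.18 × [0.059×log₁₀(88.3/69.6) + 0.2×log₁₀(99.276/88.3)]
    = 3.0275 × [0.0060977 + 0.010177] = 0.04927 m

S_c ≈ 49.3 mm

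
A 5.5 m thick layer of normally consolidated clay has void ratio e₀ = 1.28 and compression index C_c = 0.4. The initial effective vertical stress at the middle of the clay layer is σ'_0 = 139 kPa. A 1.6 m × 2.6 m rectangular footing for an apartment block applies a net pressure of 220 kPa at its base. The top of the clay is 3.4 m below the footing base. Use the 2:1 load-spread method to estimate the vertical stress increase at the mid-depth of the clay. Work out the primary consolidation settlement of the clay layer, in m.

S_c ≈ 0.0388 m

Mid-depth of clay below the footing base: z = 3.4 + 5.5/2 = 6.15 m.
Stress increase at mid-clay by the 2:1 spreading method:
Δσ = qBL/((B+z)(L+z)) = 220×1.6×2.6/((1.6+6.15)(2.6+6.15)) = 13.496 kPa
Final effective stress: σ'_f = σ'_0 + Δσ = 139 + 13.496 = 152.5 kPa.
Normally consolidated clay, so the full stress increment lies on the virgin compression line:
S_c = C_c·H/(1+e₀)·log₁₀(σ'_f/σ'_0) = 0.4×5.5/(1+1.28)×log₁₀(152.5/139)
    = 0.96491 × 0.040255 = 0.03884 m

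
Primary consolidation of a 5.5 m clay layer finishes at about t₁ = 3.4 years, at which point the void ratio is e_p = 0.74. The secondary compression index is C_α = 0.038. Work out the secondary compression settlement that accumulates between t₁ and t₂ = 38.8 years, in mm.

Secondary compression: S_s = C_α·H/(1+e_p)·log₁₀(t₂/t₁)
S_s = 0.038×5.5/(1+0.74)×log₁₀(38.8/3.4)
    = 0.1201 × 1.057 = 0.127 m

S_s ≈ 127 mm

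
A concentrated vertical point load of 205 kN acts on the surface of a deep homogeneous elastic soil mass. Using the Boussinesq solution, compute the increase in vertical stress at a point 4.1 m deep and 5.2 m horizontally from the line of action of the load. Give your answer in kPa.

Δσ_z ≈ 0.53 kPa

Boussinesq vertical stress below a point load on an elastic half-space:
Δσ_z = 3P/(2πz²) · [1 + (r/z)²]^(−5/2)
r/z = 5.2/4.1 = 1.2683; [1+(r/z)²]^(−5/2) = 0.09099.
Δσ_z = 3×205/(2π×4.1²) × 0.09099 = 5.8227 × 0.09099 = 0.5298 kPa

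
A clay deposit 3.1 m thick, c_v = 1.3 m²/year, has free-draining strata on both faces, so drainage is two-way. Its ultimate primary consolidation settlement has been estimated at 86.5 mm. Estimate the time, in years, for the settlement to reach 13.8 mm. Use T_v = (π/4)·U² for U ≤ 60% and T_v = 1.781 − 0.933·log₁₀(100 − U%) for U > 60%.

t ≈ 0.0369 years

Drainage path length: H_d = H/2 = 1.55 m (double drainage).
U = S(t)/S_ult = 13.8/86.5 = 0.1595.
U ≤ 60%: T_v = (π/4)·U² = (π/4)×0.15954² = 0.01999.
t = T_v·H_d²/c_v = 0.01999×1.55²/1.3 = 0.03694 years.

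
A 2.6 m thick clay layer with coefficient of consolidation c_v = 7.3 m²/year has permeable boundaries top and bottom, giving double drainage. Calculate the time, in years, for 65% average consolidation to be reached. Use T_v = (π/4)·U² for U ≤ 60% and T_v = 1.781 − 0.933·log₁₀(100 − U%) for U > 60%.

Drainage path length: H_d = H/2 = 1.3 m (double drainage).
U > 60%: T_v = 1.781 − 0.933·log₁₀(100 − 65) = 0.34038.
t = T_v·H_d²/c_v = 0.34038×1.3²/7.3 = 0.0788 years.

t ≈ 0.0788 years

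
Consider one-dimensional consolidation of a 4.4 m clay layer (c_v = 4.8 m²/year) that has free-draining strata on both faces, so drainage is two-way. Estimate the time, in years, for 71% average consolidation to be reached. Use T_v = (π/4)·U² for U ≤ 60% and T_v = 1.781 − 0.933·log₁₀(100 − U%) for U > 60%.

t ≈ 0.42 years

Drainage path length: H_d = H/2 = 2.2 m (double drainage).
U > 60%: T_v = 1.781 − 0.933·log₁₀(100 − 71) = 0.41658.
t = T_v·H_d²/c_v = 0.41658×2.2²/4.8 = 0.4201 years.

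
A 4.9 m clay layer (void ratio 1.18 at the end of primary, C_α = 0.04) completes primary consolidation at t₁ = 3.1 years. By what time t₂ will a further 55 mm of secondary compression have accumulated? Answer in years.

S_s = C_α·H/(1+e_p)·log₁₀(t₂/t₁) ⇒ log₁₀(t₂/t₁) = S_s·(1+e_p)/(C_α·H).
log₁₀(t₂/t₁) = 0.055 × (1+1.18) / (0.04×4.9) = 0.6117
t₂ = t₁ × 10^0.6117 = 3.1 × 4.09 = 12.68 years

t₂ ≈ 12.7 years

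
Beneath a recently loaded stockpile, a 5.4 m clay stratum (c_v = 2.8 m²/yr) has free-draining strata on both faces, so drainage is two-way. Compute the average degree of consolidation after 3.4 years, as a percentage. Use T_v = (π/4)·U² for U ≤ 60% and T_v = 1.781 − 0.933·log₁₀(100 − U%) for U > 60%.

U ≈ 96.8 %

Drainage path length: H_d = H/2 = 2.7 m (double drainage).
T_v = c_v·t/H_d² = 2.8×3.4/2.7² = 1.3059.
T_v = 1.3059 corresponds to the U > 60% branch:
U = 1 − 10^((1.781 − T_v)/0.933)/100 = 0.9677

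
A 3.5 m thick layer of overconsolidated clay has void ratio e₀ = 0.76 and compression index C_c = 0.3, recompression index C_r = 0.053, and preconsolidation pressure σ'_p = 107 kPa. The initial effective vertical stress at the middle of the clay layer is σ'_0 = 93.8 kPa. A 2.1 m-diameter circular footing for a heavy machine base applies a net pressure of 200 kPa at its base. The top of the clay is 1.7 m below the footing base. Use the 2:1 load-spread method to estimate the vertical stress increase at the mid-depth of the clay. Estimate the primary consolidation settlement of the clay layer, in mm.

Mid-depth of clay below the footing base: z = 1.7 + 3.5/2 = 3.45 m.
Stress increase at mid-clay by the 2:1 spreading method:
Δσ ≈ qD²/(D+z)² = 200×2.1²/(2.1+3.45)² = 28.634 kPa
Final effective stress: σ'_f = 93.8 + 28.634 = 122.43 kPa.
σ'_f = 122.43 > σ'_p = 107 kPa, so the stress path crosses the preconsolidation pressure — recompression up to σ'_p, then virgin compression beyond:
S_c = H/(1+e₀)·[C_r·log₁₀(σ'_p/σ'_0) + C_c·log₁₀(σ'_f/σ'_p)]
    = 3.5/1.76 × [0.053×log₁₀(107/93.8) + 0.3×log₁₀(122.43/107)]
    = 1.9886 × [0.0030306 + 0.017551] = 0.04093 m

S_c ≈ 40.9 mm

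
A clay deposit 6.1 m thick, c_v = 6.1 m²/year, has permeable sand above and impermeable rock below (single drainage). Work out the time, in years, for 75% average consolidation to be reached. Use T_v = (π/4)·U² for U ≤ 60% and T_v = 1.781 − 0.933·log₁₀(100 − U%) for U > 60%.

Drainage path length: H_d = H = 6.1 m (single drainage).
U > 60%: T_v = 1.781 − 0.933·log₁₀(100 − 75) = 0.47672.
t = T_v·H_d²/c_v = 0.47672×6.1²/6.1 = 2.908 years.

t ≈ 2.91 years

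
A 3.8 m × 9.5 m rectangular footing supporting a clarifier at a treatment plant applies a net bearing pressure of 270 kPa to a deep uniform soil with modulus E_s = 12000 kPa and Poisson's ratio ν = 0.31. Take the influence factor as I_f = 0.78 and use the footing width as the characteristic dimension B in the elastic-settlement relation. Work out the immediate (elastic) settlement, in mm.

Immediate (elastic) settlement: S_e = q·B·(1−ν²)/E_s · I_f.
S_e = 270 × 3.8 × (1 − 0.31²) / 12000 × 0.78
    = 270 × 3.8 × 0.9039 / 12000 × 0.78
    = 0.06028 m = 60.28 mm

S_e ≈ 60.3 mm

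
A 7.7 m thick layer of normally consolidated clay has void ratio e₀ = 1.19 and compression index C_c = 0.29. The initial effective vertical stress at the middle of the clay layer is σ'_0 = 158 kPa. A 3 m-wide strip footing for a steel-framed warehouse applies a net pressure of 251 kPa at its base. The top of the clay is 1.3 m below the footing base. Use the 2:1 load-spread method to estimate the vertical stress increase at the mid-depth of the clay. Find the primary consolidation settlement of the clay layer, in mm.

Mid-depth of clay below the footing base: z = 1.3 + 7.7/2 = 5.15 m.
Stress increase at mid-clay by the 2:1 spreading method:
Δσ = qB/(B+z) = 251×3/(3+5.15) = 92.393 kPa
Final effective stress: σ'_f = σ'_0 + Δσ = 158 + 92.393 = 250.39 kPa.
Normally consolidated clay, so the full stress increment lies on the virgin compression line:
S_c = C_c·H/(1+e₀)·log₁₀(σ'_f/σ'_0) = 0.29×7.7/(1+1.19)×log₁₀(250.39/158)
    = 1.0196 × 0.19996 = 0.2039 m

S_c ≈ 204 mm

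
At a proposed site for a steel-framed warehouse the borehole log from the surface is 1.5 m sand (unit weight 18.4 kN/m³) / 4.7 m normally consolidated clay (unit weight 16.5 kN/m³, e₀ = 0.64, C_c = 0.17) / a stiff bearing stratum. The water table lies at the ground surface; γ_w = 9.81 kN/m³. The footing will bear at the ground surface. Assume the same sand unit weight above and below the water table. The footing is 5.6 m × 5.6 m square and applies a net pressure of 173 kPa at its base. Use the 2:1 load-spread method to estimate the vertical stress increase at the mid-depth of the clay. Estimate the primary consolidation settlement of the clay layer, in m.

S_c ≈ 0.241 m

Mid-depth of clay below the ground surface: z = 1.5 + 4.7/2 = 3.85 m.
Total vertical stress at mid-clay: σ_v = 18.4×1.5 + 16.5×2.35 = 66.375 kPa.
Pore pressure: u = 9.81×(3.85 − 0) = 37.769 kPa.
Initial effective stress: σ'_0 = σ_v − u = 66.375 − 37.769 = 28.606 kPa.
Stress increase at mid-clay by the 2:1 spreading method:
Δσ = qBL/((B+z)(L+z)) = 173×5.6×5.6/((5.6+3.85)(5.6+3.85)) = 60.752 kPa
Final effective stress: σ'_f = σ'_0 + Δσ = 28.606 + 60.752 = 89.358 kPa.
Normally consolidated clay, so the full stress increment lies on the virgin compression line:
S_c = C_c·H/(1+e₀)·log₁₀(σ'_f/σ'_0) = 0.17×4.7/(1+0.64)×log₁₀(89.358/28.606)
    = 0.4872 × 0.49468 = 0.241 m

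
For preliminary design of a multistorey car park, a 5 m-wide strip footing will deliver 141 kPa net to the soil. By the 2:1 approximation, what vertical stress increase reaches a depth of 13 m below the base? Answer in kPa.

By the 2:1 method the load spreads at 1 horizontal : 2 vertical, so at depth z the loaded area has grown by z in each plan dimension:
Δσ = qB/(B+z) = 141×5/(5+13) = 39.167 kPa

Δσ_z ≈ 39.2 kPa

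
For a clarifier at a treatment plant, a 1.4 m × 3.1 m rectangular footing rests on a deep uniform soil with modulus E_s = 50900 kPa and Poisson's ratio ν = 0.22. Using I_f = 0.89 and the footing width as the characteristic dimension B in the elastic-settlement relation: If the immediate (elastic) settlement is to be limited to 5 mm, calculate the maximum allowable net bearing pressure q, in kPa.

S_e = q·B·(1−ν²)/E_s · I_f  ⇒  q = S_e·E_s / (B·(1−ν²)·I_f).
q = 0.005 × 50900 / (1.4 × 0.9516 × 0.89) = 214.6 kPa

q ≈ 215 kPa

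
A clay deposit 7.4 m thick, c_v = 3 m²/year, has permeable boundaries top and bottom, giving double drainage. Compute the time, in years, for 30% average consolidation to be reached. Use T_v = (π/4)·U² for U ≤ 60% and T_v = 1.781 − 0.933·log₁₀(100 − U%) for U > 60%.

Drainage path length: H_d = H/2 = 3.7 m (double drainage).
U ≤ 60%: T_v = (π/4)·U² = (π/4)×0.3² = 0.070686.
t = T_v·H_d²/c_v = 0.070686×3.7²/3 = 0.3226 years.

t ≈ 0.323 years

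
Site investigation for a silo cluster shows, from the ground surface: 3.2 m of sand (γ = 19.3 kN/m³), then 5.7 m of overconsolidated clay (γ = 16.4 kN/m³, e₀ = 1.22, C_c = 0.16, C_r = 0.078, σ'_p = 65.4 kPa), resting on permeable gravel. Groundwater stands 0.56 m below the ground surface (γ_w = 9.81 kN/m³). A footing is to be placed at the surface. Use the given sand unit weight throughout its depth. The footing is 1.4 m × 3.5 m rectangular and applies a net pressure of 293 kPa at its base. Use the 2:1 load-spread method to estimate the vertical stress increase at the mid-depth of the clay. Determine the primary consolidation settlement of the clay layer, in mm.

Mid-depth of clay below the ground surface: z = 3.2 + 5.7/2 = 6.05 m.
Total vertical stress at mid-clay: σ_v = 19.3×3.2 + 16.4×2.85 = 108.5 kPa.
Pore pressure: u = 9.81×(6.05 − 0.56) = 53.857 kPa.
Initial effective stress: σ'_0 = σ_v − u = 108.5 − 53.857 = 54.643 kPa.
Stress increase at mid-clay by the 2:1 spreading method:
Δσ = qBL/((B+z)(L+z)) = 293×1.4×3.5/((1.4+6.05)(3.5+6.05)) = 20.179 kPa
Final effective stress: σ'_f = 54.643 + 20.179 = 74.822 kPa.
σ'_f = 74.822 > σ'_p = 65.4 kPa, so the stress path crosses the preconsolidation pressure — recompression up to σ'_p, then virgin compression beyond:
S_c = H/(1+e₀)·[C_r·log₁₀(σ'_p/σ'_0) + C_c·log₁₀(σ'_f/σ'_p)]
    = 5.7/2.22 × [0.078×log₁₀(65.4/54.643) + 0.16×log₁₀(74.822/65.4)]
    = 2.5676 × [0.0060874 + 0.0093523] = 0.03964 m

S_c ≈ 39.6 mm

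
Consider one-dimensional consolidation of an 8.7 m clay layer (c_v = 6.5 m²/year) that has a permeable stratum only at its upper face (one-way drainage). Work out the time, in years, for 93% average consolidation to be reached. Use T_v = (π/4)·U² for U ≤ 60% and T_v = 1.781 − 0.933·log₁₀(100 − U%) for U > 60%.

t ≈ 11.6 years

Drainage path length: H_d = H = 8.7 m (single drainage).
U > 60%: T_v = 1.781 − 0.933·log₁₀(100 − 93) = 0.99252.
t = T_v·H_d²/c_v = 0.99252×8.7²/6.5 = 11.56 years.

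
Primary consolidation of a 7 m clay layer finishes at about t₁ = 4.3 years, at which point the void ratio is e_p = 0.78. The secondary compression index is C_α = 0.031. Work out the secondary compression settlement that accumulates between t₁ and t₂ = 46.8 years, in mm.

S_s ≈ 126 mm

Secondary compression: S_s = C_α·H/(1+e_p)·log₁₀(t₂/t₁)
S_s = 0.031×7/(1+0.78)×log₁₀(46.8/4.3)
    = 0.1219 × 1.037 = 0.1264 m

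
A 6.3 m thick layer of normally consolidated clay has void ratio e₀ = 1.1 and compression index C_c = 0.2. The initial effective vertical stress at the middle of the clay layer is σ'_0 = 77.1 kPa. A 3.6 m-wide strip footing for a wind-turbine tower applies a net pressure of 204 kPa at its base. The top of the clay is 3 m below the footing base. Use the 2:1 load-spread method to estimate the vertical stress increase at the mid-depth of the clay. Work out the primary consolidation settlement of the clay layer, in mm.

S_c ≈ 178 mm

Mid-depth of clay below the footing base: z = 3 + 6.3/2 = 6.15 m.
Stress increase at mid-clay by the 2:1 spreading method:
Δσ = qB/(B+z) = 204×3.6/(3.6+6.15) = 75.323 kPa
Final effective stress: σ'_f = σ'_0 + Δσ = 77.1 + 75.323 = 152.42 kPa.
Normally consolidated clay, so the full stress increment lies on the virgin compression line:
S_c = C_c·H/(1+e₀)·log₁₀(σ'_f/σ'_0) = 0.2×6.3/(1+1.1)×log₁₀(152.42/77.1)
    = 0.6 × 0.29599 = 0.1776 m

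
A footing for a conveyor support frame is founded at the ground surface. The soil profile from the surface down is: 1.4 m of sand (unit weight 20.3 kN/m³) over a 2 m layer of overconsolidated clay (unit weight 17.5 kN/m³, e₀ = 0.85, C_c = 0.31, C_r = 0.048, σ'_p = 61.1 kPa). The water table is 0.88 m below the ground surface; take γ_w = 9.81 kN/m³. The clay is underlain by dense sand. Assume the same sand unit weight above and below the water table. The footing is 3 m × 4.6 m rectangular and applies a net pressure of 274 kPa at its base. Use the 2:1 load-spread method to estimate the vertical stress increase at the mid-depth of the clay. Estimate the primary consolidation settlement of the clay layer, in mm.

Mid-depth of clay below the ground surface: z = 1.4 + 2/2 = 2.4 m.
Total vertical stress at mid-clay: σ_v = 20.3×1.4 + 17.5×1 = 45.92 kPa.
Pore pressure: u = 9.81×(2.4 − 0.88) = 14.911 kPa.
Initial effective stress: σ'_0 = σ_v − u = 45.92 − 14.911 = 31.009 kPa.
Stress increase at mid-clay by the 2:1 spreading method:
Δσ = qBL/((B+z)(L+z)) = 274×3×4.6/((3+2.4)(4.6+2.4)) = 100.03 kPa
Final effective stress: σ'_f = 31.009 + 100.03 = 131.04 kPa.
σ'_f = 131.04 > σ'_p = 61.1 kPa, so the stress path crosses the preconsolidation pressure — recompression up to σ'_p, then virgin compression beyond:
S_c = H/(1+e₀)·[C_r·log₁₀(σ'_p/σ'_0) + C_c·log₁₀(σ'_f/σ'_p)]
    = 2/1.85 × [0.048×log₁₀(61.1/31.009) + 0.31×log₁₀(131.04/61.1)]
    = 1.0811 × [0.014139 + 0.10272] = 0.1263 m

S_c ≈ 126 mm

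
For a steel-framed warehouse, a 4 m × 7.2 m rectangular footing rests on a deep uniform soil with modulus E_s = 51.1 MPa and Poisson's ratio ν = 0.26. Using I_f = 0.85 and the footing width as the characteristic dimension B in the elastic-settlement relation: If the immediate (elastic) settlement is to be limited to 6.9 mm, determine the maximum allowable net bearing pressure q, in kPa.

q ≈ 111 kPa

E_s = 51.1 MPa = 51100 kPa.
S_e = q·B·(1−ν²)/E_s · I_f  ⇒  q = S_e·E_s / (B·(1−ν²)·I_f).
q = 0.0069 × 51100 / (4 × 0.9324 × 0.85) = 111.2 kPa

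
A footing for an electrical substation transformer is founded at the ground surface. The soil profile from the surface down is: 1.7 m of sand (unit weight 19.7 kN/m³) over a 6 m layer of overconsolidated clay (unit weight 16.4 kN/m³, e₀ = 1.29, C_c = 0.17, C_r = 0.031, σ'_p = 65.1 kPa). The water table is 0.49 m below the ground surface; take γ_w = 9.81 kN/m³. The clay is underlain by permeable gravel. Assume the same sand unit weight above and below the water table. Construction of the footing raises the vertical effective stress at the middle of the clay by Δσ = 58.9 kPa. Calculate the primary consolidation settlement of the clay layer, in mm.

Mid-depth of clay below the ground surface: z = 1.7 + 6/2 = 4.7 m.
Total vertical stress at mid-clay: σ_v = 19.7×1.7 + 16.4×3 = 82.69 kPa.
Pore pressure: u = 9.81×(4.7 − 0.49) = 41.3 kPa.
Initial effective stress: σ'_0 = σ_v − u = 82.69 − 41.3 = 41.39 kPa.
Final effective stress: σ'_f = 41.39 + 58.9 = 100.29 kPa.
σ'_f = 100.29 > σ'_p = 65.1 kPa, so the stress path crosses the preconsolidation pressure — recompression up to σ'_p, then virgin compression beyond:
S_c = H/(1+e₀)·[C_r·log₁₀(σ'_p/σ'_0) + C_c·log₁₀(σ'_f/σ'_p)]
    = 6/2.29 × [0.031×log₁₀(65.1/41.39) + 0.17×log₁₀(100.29/65.1)]
    = 2.6201 × [0.0060973 + 0.031905] = 0.09957 m

S_c ≈ 99.6 mm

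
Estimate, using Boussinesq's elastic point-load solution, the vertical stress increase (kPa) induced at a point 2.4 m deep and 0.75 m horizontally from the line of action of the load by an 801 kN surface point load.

Boussinesq vertical stress below a point load on an elastic half-space:
Δσ_z = 3P/(2πz²) · [1 + (r/z)²]^(−5/2)
r/z = 0.75/2.4 = 0.3125; [1+(r/z)²]^(−5/2) = 0.7922.
Δσ_z = 3×801/(2π×2.4²) × 0.7922 = 66.397 × 0.7922 = 52.6 kPa

Δσ_z ≈ 52.6 kPa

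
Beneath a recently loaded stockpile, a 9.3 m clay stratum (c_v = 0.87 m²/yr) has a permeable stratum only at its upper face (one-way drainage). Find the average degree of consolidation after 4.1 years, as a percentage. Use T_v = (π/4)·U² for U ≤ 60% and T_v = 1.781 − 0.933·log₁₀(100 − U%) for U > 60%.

Drainage path length: H_d = H = 9.3 m (single drainage).
T_v = c_v·t/H_d² = 0.87×4.1/9.3² = 0.041242.
T_v = 0.041242 corresponds to the U ≤ 60% branch:
U = √(4T_v/π) = 0.2292

U ≈ 22.9 %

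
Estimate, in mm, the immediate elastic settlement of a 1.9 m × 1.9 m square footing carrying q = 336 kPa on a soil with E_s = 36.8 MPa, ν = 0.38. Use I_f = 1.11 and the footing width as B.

S_e ≈ 16.5 mm

Immediate (elastic) settlement: S_e = q·B·(1−ν²)/E_s · I_f.
E_s = 36.8 MPa = 36800 kPa.
S_e = 336 × 1.9 × (1 − 0.38²) / 36800 × 1.11
    = 336 × 1.9 × 0.8556 / 36800 × 1.11
    = 0.01648 m = 16.48 mm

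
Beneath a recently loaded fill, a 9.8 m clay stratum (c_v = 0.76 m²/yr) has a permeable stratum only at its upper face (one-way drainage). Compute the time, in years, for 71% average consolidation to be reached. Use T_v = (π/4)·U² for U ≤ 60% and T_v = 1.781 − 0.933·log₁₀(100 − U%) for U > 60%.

t ≈ 52.6 years

Drainage path length: H_d = H = 9.8 m (single drainage).
U > 60%: T_v = 1.781 − 0.933·log₁₀(100 − 71) = 0.41658.
t = T_v·H_d²/c_v = 0.41658×9.8²/0.76 = 52.64 years.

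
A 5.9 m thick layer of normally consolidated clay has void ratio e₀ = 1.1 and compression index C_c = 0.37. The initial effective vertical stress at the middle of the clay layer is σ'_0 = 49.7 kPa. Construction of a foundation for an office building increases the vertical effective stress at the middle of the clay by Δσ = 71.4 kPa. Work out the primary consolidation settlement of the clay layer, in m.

Final effective stress: σ'_f = σ'_0 + Δσ = 49.7 + 71.4 = 121.1 kPa.
Normally consolidated clay, so the full stress increment lies on the virgin compression line:
S_c = C_c·H/(1+e₀)·log₁₀(σ'_f/σ'_0) = 0.37×5.9/(1+1.1)×log₁₀(121.1/49.7)
    = 1.0395 × 0.38679 = 0.4021 m

S_c ≈ 0.402 m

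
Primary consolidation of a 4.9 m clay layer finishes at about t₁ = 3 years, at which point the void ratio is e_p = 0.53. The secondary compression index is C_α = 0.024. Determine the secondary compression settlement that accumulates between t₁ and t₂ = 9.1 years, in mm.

S_s ≈ 37 mm

Secondary compression: S_s = C_α·H/(1+e_p)·log₁₀(t₂/t₁)
S_s = 0.024×4.9/(1+0.53)×log₁₀(9.1/3)
    = 0.07686 × 0.4819 = 0.03704 m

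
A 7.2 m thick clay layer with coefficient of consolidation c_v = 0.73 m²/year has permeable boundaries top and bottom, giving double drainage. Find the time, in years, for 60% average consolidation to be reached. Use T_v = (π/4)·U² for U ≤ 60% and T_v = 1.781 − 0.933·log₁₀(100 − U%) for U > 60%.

Drainage path length: H_d = H/2 = 3.6 m (double drainage).
U ≤ 60%: T_v = (π/4)·U² = (π/4)×0.6² = 0.28274.
t = T_v·H_d²/c_v = 0.28274×3.6²/0.73 = 5.02 years.

t ≈ 5.02 years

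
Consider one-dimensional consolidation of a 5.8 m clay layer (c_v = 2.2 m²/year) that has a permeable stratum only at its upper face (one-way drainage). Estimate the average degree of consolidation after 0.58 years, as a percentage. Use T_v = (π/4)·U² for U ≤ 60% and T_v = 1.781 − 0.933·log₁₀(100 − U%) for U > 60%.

U ≈ 22 %

Drainage path length: H_d = H = 5.8 m (single drainage).
T_v = c_v·t/H_d² = 2.2×0.58/5.8² = 0.037931.
T_v = 0.037931 corresponds to the U ≤ 60% branch:
U = √(4T_v/π) = 0.2198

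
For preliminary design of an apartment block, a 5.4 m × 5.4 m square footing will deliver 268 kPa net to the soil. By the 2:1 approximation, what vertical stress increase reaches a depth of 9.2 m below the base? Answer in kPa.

Δσ_z ≈ 36.7 kPa

By the 2:1 method the load spreads at 1 horizontal : 2 vertical, so at depth z the loaded area has grown by z in each plan dimension:
Δσ = qBL/((B+z)(L+z)) = 268×5.4×5.4/((5.4+9.2)(5.4+9.2)) = 36.662 kPa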